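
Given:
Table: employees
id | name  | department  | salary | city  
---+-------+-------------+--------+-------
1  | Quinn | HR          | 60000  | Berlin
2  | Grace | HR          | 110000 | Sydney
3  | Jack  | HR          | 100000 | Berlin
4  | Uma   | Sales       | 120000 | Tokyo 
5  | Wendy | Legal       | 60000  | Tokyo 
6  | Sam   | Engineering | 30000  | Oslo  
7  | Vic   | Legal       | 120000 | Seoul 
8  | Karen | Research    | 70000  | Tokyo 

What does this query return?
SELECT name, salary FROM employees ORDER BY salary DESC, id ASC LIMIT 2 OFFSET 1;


Sort by salary DESC (id ASC tiebreak), then skip 1 and take 2
Rows 2 through 3

2 rows:
Vic, 120000
Grace, 110000


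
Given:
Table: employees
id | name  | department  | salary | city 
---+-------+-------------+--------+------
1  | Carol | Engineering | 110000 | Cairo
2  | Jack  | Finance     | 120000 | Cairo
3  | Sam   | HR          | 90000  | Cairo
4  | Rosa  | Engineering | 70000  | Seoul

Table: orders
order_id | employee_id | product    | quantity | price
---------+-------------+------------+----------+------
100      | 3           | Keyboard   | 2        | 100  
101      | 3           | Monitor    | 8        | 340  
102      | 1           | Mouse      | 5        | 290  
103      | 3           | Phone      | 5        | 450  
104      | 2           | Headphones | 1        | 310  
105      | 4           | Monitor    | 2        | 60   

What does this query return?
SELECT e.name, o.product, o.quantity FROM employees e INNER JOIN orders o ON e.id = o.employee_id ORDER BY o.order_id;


Joining employees.id = orders.employee_id:
  employee Sam (id=3) -> order Keyboard
  employee Sam (id=3) -> order Monitor
  employee Carol (id=1) -> order Mouse
  employee Sam (id=3) -> order Phone
  employee Jack (id=2) -> order Headphones
  employee Rosa (id=4) -> order Monitor


6 rows:
Sam, Keyboard, 2
Sam, Monitor, 8
Carol, Mouse, 5
Sam, Phone, 5
Jack, Headphones, 1
Rosa, Monitor, 2


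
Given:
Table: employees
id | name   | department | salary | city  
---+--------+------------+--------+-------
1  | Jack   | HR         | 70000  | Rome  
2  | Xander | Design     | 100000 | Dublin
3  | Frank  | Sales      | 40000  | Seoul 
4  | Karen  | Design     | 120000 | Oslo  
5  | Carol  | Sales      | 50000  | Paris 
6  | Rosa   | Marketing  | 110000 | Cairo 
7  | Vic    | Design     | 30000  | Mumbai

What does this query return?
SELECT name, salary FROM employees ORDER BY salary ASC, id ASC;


Sorting by salary ASC, then id ASC for ties

7 rows:
Vic, 30000
Frank, 40000
Carol, 50000
Jack, 70000
Xander, 100000
Rosa, 110000
Karen, 120000


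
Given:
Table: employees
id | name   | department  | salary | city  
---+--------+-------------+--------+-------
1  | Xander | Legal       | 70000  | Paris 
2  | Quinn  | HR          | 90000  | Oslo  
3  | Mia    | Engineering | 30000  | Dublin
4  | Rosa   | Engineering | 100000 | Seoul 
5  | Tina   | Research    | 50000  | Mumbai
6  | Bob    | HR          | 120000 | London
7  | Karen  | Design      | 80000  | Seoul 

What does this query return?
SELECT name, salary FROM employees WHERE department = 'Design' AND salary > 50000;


Filtering: department = 'Design' AND salary > 50000
Matching: 1 rows

1 rows:
Karen, 80000


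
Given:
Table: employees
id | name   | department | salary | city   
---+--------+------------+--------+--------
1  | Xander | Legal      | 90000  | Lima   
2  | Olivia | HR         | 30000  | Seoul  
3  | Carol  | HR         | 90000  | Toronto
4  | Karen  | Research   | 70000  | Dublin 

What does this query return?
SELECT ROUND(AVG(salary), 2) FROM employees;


SUM(salary) = 280000
COUNT = 4
ROUND(AVG, 2) = ROUND(280000 / 4, 2) = 70000.0

70000.0


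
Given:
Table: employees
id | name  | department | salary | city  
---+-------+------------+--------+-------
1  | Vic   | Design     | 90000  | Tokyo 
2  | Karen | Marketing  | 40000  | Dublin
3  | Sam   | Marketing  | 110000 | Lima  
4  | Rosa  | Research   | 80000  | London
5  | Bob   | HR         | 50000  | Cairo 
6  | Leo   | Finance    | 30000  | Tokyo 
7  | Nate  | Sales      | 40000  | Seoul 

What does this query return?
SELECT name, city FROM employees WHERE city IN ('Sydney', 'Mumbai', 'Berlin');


Filtering: city IN ('Sydney', 'Mumbai', 'Berlin')
Matching: 0 rows

Empty result set (0 rows)


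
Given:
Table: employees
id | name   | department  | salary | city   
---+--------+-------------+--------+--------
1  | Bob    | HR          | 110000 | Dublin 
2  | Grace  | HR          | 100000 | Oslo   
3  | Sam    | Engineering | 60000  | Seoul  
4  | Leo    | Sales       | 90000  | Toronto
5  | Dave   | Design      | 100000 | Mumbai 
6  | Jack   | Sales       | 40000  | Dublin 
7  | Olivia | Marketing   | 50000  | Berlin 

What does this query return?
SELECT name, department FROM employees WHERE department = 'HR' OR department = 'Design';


Filtering: department = 'HR' OR 'Design'
Matching: 3 rows

3 rows:
Bob, HR
Grace, HR
Dave, Design


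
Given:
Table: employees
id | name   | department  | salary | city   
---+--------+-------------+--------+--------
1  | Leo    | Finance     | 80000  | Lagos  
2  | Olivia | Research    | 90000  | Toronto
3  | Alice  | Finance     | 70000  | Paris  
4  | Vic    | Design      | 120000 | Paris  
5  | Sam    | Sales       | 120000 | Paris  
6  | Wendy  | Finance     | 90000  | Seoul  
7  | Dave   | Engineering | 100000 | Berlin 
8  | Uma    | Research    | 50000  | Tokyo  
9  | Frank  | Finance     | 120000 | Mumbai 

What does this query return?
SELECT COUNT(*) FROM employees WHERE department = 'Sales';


Counting rows where department = 'Sales'
  Sam -> MATCH


1


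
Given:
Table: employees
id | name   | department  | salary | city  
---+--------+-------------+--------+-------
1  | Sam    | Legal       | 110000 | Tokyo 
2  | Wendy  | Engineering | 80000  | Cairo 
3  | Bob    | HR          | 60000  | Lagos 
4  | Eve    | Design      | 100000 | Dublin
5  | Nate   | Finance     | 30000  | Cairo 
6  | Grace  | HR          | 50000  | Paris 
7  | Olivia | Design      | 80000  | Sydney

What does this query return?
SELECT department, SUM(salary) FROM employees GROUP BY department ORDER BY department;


Summing salary within each department:
  Design: 100000 + 80000 = 180000
  Engineering: 80000 = 80000
  Finance: 30000 = 30000
  HR: 60000 + 50000 = 110000
  Legal: 110000 = 110000


5 groups:
Design, 180000
Engineering, 80000
Finance, 30000
HR, 110000
Legal, 110000


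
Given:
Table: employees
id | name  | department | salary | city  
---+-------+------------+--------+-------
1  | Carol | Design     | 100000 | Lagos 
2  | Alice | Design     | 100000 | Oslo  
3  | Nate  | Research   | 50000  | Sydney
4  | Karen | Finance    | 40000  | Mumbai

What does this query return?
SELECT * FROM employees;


SELECT * returns all 4 rows with all columns

4 rows:
1, Carol, Design, 100000, Lagos
2, Alice, Design, 100000, Oslo
3, Nate, Research, 50000, Sydney
4, Karen, Finance, 40000, Mumbai


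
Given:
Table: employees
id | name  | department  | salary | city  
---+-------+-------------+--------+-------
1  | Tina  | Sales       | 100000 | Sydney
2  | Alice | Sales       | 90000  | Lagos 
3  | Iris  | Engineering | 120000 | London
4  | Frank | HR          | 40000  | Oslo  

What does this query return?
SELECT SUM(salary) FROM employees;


SUM(salary) = 100000 + 90000 + 120000 + 40000 = 350000

350000


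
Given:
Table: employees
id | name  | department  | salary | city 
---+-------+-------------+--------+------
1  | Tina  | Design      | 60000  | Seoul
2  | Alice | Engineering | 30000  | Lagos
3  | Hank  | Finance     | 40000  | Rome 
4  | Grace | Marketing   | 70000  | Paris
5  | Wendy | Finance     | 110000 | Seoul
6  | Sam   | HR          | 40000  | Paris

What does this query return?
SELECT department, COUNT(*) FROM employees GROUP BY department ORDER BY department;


Assigning each row to its department group:
  Tina -> Design
  Alice -> Engineering
  Hank -> Finance
  Grace -> Marketing
  Wendy -> Finance
  Sam -> HR


5 groups:
Design, 1
Engineering, 1
Finance, 2
HR, 1
Marketing, 1


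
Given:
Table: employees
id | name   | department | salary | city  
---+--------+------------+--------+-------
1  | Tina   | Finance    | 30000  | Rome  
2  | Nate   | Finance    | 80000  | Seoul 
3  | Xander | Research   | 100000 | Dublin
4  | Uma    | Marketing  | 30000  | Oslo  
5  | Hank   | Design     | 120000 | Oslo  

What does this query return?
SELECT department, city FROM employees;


Projecting columns: department, city

5 rows:
Finance, Rome
Finance, Seoul
Research, Dublin
Marketing, Oslo
Design, Oslo


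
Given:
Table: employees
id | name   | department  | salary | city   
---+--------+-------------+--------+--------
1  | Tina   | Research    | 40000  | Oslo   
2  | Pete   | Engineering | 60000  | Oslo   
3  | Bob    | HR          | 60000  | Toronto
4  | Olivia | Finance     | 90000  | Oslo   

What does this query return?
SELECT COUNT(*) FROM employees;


COUNT(*) counts all rows

4


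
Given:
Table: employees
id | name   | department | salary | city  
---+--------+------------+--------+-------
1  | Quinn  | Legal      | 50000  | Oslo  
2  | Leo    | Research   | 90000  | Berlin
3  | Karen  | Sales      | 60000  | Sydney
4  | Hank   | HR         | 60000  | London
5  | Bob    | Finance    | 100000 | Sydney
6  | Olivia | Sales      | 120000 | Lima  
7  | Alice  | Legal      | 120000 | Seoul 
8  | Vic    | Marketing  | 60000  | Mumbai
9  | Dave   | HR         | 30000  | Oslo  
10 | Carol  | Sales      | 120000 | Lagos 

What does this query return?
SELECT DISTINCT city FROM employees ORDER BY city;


All 'city' values (row order): Oslo, Berlin, Sydney, London, Sydney, Lima, Seoul, Mumbai, Oslo, Lagos
Removing duplicates leaves 8 unique value(s).

8 values:
Berlin
Lagos
Lima
London
Mumbai
Oslo
Seoul
Sydney


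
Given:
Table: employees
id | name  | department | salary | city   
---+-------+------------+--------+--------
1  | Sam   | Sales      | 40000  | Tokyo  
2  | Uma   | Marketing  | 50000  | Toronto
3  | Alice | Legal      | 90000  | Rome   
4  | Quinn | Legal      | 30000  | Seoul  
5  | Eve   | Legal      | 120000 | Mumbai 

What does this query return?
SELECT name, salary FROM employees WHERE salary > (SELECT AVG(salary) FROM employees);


Subquery: AVG(salary) = 66000.0
Filtering: salary > 66000.0
  Alice (90000) -> MATCH
  Eve (120000) -> MATCH


2 rows:
Alice, 90000
Eve, 120000


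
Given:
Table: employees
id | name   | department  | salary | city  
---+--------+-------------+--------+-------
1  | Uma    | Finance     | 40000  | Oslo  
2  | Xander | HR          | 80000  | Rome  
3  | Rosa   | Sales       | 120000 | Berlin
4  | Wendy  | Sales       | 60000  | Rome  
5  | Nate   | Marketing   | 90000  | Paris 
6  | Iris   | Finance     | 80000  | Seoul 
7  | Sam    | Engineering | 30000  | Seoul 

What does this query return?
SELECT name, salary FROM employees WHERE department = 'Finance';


Filtering: department = 'Finance'
Matching rows: 2

2 rows:
Uma, 40000
Iris, 80000


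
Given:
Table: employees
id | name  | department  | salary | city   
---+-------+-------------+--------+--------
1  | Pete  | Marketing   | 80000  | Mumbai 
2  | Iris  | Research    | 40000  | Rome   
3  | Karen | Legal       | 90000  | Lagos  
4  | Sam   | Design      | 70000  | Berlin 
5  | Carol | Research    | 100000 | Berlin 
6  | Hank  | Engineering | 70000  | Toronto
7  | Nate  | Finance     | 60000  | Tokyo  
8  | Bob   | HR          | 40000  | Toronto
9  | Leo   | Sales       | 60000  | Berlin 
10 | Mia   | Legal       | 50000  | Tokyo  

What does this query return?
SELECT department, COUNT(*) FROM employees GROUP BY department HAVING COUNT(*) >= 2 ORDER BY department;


Groups with count >= 2:
  Legal: 2 -> PASS
  Research: 2 -> PASS
  Design: 1 -> filtered out
  Engineering: 1 -> filtered out
  Finance: 1 -> filtered out
  HR: 1 -> filtered out
  Marketing: 1 -> filtered out
  Sales: 1 -> filtered out


2 groups:
Legal, 2
Research, 2


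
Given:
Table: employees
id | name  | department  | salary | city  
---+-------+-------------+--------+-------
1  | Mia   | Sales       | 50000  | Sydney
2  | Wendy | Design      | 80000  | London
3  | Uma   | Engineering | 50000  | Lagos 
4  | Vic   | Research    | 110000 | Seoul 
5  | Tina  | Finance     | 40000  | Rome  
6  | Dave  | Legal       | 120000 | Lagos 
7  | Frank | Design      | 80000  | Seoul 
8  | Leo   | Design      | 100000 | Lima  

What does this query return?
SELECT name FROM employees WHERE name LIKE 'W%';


LIKE 'W%' matches names starting with 'W'
Matching: 1

1 rows:
Wendy


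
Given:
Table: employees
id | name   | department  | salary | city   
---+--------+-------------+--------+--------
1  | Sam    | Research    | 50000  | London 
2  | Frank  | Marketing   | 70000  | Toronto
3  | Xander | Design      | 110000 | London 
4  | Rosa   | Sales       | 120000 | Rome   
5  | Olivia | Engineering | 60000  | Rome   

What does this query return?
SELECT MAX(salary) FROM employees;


Salaries: 50000, 70000, 110000, 120000, 60000
MAX = 120000

120000


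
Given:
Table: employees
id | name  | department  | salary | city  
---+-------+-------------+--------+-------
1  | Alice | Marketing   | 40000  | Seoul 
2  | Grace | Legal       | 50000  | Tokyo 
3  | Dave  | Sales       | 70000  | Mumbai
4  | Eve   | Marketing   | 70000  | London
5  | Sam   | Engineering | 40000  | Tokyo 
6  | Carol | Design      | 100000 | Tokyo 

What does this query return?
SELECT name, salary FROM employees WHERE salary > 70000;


Filtering: salary > 70000
Matching: 1 rows

1 rows:
Carol, 100000


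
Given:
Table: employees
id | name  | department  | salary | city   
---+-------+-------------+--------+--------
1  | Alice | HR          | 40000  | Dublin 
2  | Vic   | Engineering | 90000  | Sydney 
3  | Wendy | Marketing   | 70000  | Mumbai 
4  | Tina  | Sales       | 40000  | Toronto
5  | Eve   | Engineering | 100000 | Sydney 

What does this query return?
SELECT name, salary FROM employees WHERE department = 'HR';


Filtering: department = 'HR'
Matching rows: 1

1 rows:
Alice, 40000


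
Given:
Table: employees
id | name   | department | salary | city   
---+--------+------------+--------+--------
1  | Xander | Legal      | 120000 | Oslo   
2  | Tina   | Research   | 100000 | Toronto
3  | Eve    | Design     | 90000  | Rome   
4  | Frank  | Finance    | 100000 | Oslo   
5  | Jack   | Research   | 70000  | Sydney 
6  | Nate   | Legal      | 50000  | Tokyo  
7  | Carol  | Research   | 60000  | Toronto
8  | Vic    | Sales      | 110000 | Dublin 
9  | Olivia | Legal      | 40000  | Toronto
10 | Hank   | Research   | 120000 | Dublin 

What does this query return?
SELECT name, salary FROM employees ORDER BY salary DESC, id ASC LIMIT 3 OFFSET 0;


Sort by salary DESC (id ASC tiebreak), then skip 0 and take 3
Rows 1 through 3

3 rows:
Xander, 120000
Hank, 120000
Vic, 110000


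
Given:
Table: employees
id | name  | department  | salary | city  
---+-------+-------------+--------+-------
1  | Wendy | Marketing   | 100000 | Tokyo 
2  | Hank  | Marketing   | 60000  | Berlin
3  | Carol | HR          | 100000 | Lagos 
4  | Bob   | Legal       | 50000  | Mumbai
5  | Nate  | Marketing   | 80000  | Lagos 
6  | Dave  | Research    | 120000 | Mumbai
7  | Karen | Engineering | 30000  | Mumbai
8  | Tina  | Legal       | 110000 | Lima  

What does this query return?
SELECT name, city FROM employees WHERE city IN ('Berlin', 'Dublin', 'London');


Filtering: city IN ('Berlin', 'Dublin', 'London')
Matching: 1 rows

1 rows:
Hank, Berlin


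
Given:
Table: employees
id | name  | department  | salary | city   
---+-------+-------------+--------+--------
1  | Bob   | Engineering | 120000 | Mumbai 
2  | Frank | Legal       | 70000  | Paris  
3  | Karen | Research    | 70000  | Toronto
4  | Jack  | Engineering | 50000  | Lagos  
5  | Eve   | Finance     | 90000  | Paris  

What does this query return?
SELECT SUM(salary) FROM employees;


SUM(salary) = 120000 + 70000 + 70000 + 50000 + 90000 = 400000

400000


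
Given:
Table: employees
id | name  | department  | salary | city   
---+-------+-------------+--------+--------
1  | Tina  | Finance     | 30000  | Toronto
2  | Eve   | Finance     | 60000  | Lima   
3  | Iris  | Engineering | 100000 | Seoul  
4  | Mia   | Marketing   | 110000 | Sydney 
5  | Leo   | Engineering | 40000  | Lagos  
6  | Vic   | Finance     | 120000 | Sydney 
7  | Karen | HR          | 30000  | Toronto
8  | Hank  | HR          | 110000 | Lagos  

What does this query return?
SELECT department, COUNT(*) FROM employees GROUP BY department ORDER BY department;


Assigning each row to its department group:
  Tina -> Finance
  Eve -> Finance
  Iris -> Engineering
  Mia -> Marketing
  Leo -> Engineering
  Vic -> Finance
  Karen -> HR
  Hank -> HR


4 groups:
Engineering, 2
Finance, 3
HR, 2
Marketing, 1


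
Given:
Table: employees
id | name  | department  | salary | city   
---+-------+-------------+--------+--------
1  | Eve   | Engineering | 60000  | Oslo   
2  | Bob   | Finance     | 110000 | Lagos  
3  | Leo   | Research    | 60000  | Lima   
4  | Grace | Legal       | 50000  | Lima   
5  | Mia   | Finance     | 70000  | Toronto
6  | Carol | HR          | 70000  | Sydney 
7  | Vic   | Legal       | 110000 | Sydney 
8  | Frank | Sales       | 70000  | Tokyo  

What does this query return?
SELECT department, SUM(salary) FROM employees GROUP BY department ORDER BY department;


Summing salary within each department:
  Engineering: 60000 = 60000
  Finance: 110000 + 70000 = 180000
  HR: 70000 = 70000
  Legal: 50000 + 110000 = 160000
  Research: 60000 = 60000
  Sales: 70000 = 70000


6 groups:
Engineering, 60000
Finance, 180000
HR, 70000
Legal, 160000
Research, 60000
Sales, 70000


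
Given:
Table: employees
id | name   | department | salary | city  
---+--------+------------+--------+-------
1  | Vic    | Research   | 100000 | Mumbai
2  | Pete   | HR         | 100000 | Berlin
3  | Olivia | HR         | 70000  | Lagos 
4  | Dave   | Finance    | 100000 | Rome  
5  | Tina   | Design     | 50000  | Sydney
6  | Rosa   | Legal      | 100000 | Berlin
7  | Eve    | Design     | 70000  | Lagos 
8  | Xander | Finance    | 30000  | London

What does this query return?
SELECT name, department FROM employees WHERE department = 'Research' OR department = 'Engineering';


Filtering: department = 'Research' OR 'Engineering'
Matching: 1 rows

1 rows:
Vic, Research


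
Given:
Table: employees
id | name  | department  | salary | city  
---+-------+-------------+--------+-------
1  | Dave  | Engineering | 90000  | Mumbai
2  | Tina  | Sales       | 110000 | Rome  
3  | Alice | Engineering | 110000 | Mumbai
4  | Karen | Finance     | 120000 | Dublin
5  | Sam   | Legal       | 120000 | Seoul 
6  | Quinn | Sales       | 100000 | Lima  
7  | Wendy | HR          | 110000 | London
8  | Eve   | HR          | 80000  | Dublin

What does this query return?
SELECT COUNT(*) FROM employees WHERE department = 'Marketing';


Counting rows where department = 'Marketing'


0


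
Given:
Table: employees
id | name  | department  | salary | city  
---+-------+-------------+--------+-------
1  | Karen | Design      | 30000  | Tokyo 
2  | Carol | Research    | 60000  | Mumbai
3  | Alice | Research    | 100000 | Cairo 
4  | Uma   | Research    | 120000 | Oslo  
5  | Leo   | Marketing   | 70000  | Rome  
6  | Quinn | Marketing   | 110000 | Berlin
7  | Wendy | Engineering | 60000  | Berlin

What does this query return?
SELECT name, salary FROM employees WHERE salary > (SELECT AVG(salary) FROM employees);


Subquery: AVG(salary) = 78571.43
Filtering: salary > 78571.43
  Alice (100000) -> MATCH
  Uma (120000) -> MATCH
  Quinn (110000) -> MATCH


3 rows:
Alice, 100000
Uma, 120000
Quinn, 110000


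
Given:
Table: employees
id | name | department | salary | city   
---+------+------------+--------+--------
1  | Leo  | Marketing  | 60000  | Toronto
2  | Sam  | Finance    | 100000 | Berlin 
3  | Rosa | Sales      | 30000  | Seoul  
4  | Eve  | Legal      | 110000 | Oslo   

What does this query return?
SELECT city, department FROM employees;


Projecting columns: city, department

4 rows:
Toronto, Marketing
Berlin, Finance
Seoul, Sales
Oslo, Legal


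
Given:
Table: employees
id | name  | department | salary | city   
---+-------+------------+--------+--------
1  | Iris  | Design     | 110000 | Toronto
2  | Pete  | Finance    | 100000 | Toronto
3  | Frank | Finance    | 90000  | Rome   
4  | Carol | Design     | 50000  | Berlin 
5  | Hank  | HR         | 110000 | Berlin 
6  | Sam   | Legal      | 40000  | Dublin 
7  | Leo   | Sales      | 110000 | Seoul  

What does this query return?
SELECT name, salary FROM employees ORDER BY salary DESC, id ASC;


Sorting by salary DESC, then id ASC for ties

7 rows:
Iris, 110000
Hank, 110000
Leo, 110000
Pete, 100000
Frank, 90000
Carol, 50000
Sam, 40000


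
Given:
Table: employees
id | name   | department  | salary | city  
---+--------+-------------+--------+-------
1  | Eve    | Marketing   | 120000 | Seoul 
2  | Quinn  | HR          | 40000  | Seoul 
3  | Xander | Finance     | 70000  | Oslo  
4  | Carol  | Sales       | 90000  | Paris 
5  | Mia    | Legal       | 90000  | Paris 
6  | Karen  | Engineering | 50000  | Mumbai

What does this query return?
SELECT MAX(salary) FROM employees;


Salaries: 120000, 40000, 70000, 90000, 90000, 50000
MAX = 120000

120000


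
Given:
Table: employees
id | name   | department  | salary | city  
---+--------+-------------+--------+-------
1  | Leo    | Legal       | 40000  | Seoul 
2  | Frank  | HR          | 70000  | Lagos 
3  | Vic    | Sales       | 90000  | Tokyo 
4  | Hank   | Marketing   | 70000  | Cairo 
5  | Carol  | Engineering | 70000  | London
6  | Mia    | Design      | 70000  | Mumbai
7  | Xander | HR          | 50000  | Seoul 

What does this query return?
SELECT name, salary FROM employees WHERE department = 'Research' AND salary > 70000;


Filtering: department = 'Research' AND salary > 70000
Matching: 0 rows

Empty result set (0 rows)


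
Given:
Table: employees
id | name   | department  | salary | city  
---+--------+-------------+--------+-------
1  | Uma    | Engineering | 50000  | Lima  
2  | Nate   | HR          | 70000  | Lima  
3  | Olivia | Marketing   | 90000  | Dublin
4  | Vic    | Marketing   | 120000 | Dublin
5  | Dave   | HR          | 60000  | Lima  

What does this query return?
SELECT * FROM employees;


SELECT * returns all 5 rows with all columns

5 rows:
1, Uma, Engineering, 50000, Lima
2, Nate, HR, 70000, Lima
3, Olivia, Marketing, 90000, Dublin
4, Vic, Marketing, 120000, Dublin
5, Dave, HR, 60000, Lima


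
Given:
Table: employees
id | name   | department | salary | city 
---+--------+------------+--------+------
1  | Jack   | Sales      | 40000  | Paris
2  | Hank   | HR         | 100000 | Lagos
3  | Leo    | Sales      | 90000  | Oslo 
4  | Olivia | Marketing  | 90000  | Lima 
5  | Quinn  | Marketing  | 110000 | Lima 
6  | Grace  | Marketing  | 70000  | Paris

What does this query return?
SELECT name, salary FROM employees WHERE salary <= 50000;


Filtering: salary <= 50000
Matching: 1 rows

1 rows:
Jack, 40000


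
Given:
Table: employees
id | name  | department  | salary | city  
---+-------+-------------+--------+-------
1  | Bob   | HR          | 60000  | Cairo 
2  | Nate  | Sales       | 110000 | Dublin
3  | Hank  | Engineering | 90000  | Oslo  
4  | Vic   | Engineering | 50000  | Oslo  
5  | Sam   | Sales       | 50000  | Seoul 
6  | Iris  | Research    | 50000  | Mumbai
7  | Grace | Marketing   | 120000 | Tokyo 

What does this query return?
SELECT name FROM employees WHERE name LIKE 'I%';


LIKE 'I%' matches names starting with 'I'
Matching: 1

1 rows:
Iris


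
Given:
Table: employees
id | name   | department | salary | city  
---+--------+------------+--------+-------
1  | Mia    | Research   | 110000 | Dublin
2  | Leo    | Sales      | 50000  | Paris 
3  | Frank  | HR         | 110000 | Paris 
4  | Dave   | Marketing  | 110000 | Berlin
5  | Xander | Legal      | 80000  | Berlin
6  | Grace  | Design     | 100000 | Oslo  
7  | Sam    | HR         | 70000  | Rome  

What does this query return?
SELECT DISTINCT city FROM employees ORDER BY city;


All 'city' values (row order): Dublin, Paris, Paris, Berlin, Berlin, Oslo, Rome
Removing duplicates leaves 5 unique value(s).

5 values:
Berlin
Dublin
Oslo
Paris
Rome


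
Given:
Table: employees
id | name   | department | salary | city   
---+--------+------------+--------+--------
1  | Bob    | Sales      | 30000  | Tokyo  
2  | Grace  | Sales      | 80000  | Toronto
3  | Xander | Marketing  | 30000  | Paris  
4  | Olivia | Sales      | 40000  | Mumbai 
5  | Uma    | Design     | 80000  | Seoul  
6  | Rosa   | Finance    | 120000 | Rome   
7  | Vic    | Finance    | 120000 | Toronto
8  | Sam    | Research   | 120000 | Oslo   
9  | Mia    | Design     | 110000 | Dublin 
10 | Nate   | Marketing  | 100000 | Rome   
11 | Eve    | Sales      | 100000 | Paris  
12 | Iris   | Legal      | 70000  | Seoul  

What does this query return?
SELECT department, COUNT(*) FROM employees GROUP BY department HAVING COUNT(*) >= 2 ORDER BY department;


Groups with count >= 2:
  Design: 2 -> PASS
  Finance: 2 -> PASS
  Marketing: 2 -> PASS
  Sales: 4 -> PASS
  Legal: 1 -> filtered out
  Research: 1 -> filtered out


4 groups:
Design, 2
Finance, 2
Marketing, 2
Sales, 4


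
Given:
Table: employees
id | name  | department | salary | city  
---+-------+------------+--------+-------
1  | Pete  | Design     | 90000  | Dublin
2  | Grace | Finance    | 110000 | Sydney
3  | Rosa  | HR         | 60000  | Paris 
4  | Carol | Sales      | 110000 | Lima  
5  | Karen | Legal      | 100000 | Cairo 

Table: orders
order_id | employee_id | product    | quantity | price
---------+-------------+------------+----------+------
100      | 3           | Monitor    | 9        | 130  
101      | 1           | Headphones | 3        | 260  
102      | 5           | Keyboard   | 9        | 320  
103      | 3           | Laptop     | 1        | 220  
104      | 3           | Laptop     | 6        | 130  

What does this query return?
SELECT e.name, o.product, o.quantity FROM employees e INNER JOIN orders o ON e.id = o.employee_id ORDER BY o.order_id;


Joining employees.id = orders.employee_id:
  employee Rosa (id=3) -> order Monitor
  employee Pete (id=1) -> order Headphones
  employee Karen (id=5) -> order Keyboard
  employee Rosa (id=3) -> order Laptop
  employee Rosa (id=3) -> order Laptop


5 rows:
Rosa, Monitor, 9
Pete, Headphones, 3
Karen, Keyboard, 9
Rosa, Laptop, 1
Rosa, Laptop, 6


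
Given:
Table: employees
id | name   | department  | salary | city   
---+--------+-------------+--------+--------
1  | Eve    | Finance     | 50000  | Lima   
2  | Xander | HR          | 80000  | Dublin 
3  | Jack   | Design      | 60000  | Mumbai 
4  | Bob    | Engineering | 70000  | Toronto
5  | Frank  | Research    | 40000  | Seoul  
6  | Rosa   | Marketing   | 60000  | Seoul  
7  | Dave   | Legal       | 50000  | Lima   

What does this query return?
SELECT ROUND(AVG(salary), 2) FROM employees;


SUM(salary) = 410000
COUNT = 7
ROUND(AVG, 2) = ROUND(410000 / 7, 2) = 58571.43

58571.43


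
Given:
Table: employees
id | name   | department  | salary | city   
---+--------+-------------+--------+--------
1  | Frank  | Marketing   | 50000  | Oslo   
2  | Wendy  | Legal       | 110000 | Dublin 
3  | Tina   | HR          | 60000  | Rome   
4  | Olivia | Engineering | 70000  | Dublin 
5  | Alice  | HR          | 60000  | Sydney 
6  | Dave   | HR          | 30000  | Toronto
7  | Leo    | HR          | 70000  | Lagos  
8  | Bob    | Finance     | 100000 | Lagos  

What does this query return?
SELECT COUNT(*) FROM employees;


COUNT(*) counts all rows

8


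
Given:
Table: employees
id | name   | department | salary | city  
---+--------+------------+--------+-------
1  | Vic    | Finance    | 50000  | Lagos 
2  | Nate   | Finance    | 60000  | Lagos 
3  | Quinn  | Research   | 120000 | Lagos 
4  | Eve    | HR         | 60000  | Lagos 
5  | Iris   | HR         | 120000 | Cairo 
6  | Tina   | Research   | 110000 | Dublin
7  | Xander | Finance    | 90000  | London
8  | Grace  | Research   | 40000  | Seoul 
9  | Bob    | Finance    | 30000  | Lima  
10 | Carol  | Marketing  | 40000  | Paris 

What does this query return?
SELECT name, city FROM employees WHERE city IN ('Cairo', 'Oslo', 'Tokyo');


Filtering: city IN ('Cairo', 'Oslo', 'Tokyo')
Matching: 1 rows

1 rows:
Iris, Cairo


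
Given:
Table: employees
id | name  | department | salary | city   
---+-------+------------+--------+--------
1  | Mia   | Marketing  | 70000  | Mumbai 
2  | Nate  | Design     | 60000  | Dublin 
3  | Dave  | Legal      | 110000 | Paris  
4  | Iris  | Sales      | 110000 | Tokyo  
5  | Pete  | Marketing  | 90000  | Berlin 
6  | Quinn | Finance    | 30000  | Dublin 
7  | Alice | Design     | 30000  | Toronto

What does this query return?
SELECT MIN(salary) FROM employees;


Salaries: 70000, 60000, 110000, 110000, 90000, 30000, 30000
MIN = 30000

30000


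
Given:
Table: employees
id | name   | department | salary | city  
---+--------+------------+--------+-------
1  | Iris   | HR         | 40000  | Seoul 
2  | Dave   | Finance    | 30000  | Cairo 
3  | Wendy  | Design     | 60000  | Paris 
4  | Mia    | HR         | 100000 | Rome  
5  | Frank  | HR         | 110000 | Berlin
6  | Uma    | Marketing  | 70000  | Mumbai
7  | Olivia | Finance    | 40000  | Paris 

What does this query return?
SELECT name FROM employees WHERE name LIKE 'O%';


LIKE 'O%' matches names starting with 'O'
Matching: 1

1 rows:
Olivia


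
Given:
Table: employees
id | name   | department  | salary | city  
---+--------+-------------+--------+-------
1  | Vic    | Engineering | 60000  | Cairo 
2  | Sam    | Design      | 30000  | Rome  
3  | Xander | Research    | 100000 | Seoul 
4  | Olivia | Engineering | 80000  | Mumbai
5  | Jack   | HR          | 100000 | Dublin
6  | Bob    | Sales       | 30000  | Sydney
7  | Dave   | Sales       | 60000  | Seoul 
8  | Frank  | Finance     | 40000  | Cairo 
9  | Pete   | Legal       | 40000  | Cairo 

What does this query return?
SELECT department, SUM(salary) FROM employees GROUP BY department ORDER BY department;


Summing salary within each department:
  Design: 30000 = 30000
  Engineering: 60000 + 80000 = 140000
  Finance: 40000 = 40000
  HR: 100000 = 100000
  Legal: 40000 = 40000
  Research: 100000 = 100000
  Sales: 30000 + 60000 = 90000


7 groups:
Design, 30000
Engineering, 140000
Finance, 40000
HR, 100000
Legal, 40000
Research, 100000
Sales, 90000


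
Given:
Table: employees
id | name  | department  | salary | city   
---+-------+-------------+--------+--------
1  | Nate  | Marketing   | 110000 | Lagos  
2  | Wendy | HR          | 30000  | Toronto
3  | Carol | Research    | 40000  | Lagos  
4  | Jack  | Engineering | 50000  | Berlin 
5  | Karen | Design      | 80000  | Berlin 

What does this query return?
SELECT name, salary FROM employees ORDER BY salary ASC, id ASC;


Sorting by salary ASC, then id ASC for ties

5 rows:
Wendy, 30000
Carol, 40000
Jack, 50000
Karen, 80000
Nate, 110000


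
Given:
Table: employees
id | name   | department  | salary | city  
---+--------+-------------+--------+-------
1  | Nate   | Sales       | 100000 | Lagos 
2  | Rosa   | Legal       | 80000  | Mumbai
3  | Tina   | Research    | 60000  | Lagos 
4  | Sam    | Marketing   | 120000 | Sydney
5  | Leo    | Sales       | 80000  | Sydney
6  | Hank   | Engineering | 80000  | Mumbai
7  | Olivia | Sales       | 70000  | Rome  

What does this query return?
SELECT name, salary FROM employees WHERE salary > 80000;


Filtering: salary > 80000
Matching: 2 rows

2 rows:
Nate, 100000
Sam, 120000


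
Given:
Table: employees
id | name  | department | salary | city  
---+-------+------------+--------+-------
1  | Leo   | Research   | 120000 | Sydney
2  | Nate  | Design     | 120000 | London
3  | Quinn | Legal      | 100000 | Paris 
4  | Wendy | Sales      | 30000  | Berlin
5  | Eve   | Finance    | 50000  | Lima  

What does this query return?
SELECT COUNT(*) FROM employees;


COUNT(*) counts all rows

5


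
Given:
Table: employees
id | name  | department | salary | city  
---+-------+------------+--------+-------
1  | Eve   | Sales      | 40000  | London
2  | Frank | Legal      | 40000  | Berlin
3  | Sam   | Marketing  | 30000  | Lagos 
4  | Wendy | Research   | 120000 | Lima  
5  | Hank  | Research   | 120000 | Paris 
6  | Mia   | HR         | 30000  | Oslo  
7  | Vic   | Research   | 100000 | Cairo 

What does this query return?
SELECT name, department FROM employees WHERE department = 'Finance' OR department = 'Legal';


Filtering: department = 'Finance' OR 'Legal'
Matching: 1 rows

1 rows:
Frank, Legal


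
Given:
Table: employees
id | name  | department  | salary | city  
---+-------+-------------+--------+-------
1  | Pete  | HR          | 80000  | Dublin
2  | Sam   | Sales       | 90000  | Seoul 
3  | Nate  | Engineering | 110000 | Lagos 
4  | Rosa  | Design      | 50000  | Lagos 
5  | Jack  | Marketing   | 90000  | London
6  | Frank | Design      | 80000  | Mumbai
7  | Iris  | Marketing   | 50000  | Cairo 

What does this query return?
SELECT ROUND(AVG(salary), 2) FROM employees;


SUM(salary) = 550000
COUNT = 7
ROUND(AVG, 2) = ROUND(550000 / 7, 2) = 78571.43

78571.43


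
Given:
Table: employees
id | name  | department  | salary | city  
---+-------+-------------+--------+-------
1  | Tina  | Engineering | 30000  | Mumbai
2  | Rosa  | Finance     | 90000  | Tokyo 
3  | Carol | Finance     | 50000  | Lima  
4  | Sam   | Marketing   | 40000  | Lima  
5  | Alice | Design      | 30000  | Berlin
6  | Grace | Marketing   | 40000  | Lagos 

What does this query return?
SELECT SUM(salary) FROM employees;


SUM(salary) = 30000 + 90000 + 50000 + 40000 + 30000 + 40000 = 280000

280000


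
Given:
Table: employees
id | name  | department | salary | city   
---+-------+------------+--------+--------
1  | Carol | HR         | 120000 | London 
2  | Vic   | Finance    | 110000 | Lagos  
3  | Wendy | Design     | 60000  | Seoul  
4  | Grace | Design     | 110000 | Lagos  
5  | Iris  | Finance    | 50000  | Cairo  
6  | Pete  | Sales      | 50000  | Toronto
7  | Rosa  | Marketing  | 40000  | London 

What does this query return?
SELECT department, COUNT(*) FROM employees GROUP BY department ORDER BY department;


Assigning each row to its department group:
  Carol -> HR
  Vic -> Finance
  Wendy -> Design
  Grace -> Design
  Iris -> Finance
  Pete -> Sales
  Rosa -> Marketing


5 groups:
Design, 2
Finance, 2
HR, 1
Marketing, 1
Sales, 1


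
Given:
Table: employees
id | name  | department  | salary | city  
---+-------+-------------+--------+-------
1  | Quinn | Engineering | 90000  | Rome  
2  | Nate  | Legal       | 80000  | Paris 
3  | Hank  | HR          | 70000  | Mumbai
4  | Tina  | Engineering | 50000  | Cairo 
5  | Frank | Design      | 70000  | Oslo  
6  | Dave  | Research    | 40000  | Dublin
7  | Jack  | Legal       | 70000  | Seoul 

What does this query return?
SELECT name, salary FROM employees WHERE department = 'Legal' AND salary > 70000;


Filtering: department = 'Legal' AND salary > 70000
Matching: 1 rows

1 rows:
Nate, 80000


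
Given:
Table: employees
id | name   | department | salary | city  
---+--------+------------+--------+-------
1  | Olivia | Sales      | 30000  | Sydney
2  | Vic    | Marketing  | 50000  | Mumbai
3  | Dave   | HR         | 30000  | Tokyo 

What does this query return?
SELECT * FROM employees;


SELECT * returns all 3 rows with all columns

3 rows:
1, Olivia, Sales, 30000, Sydney
2, Vic, Marketing, 50000, Mumbai
3, Dave, HR, 30000, Tokyo


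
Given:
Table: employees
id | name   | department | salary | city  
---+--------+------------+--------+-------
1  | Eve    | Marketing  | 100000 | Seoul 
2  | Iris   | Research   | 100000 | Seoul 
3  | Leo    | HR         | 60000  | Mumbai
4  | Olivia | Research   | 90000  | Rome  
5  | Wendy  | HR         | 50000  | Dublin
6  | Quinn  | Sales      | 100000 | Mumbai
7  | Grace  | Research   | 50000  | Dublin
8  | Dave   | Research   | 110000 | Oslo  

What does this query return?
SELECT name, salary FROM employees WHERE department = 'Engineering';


Filtering: department = 'Engineering'
Matching rows: 0

Empty result set (0 rows)


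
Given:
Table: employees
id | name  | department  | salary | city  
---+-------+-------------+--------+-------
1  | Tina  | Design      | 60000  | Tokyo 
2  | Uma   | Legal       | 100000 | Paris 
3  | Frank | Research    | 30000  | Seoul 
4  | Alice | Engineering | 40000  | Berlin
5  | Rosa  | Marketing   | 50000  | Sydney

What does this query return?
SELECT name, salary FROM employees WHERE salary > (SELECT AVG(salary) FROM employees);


Subquery: AVG(salary) = 56000.0
Filtering: salary > 56000.0
  Tina (60000) -> MATCH
  Uma (100000) -> MATCH


2 rows:
Tina, 60000
Uma, 100000


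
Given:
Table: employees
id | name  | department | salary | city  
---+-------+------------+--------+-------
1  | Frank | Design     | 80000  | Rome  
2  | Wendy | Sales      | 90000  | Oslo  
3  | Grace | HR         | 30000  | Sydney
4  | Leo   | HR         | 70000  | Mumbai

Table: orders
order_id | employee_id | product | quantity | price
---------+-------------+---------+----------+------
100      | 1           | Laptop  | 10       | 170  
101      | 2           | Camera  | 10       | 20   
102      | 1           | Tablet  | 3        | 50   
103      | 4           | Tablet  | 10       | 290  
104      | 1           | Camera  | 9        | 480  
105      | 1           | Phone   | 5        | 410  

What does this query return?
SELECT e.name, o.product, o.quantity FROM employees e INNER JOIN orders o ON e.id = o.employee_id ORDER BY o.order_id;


Joining employees.id = orders.employee_id:
  employee Frank (id=1) -> order Laptop
  employee Wendy (id=2) -> order Camera
  employee Frank (id=1) -> order Tablet
  employee Leo (id=4) -> order Tablet
  employee Frank (id=1) -> order Camera
  employee Frank (id=1) -> order Phone


6 rows:
Frank, Laptop, 10
Wendy, Camera, 10
Frank, Tablet, 3
Leo, Tablet, 10
Frank, Camera, 9
Frank, Phone, 5


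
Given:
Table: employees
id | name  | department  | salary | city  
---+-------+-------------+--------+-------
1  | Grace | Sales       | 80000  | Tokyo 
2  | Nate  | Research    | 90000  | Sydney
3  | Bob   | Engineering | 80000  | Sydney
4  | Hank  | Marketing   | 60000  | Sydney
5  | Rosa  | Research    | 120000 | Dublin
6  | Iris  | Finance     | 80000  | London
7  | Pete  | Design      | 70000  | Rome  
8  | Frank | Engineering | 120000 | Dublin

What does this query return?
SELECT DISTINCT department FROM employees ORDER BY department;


All 'department' values (row order): Sales, Research, Engineering, Marketing, Research, Finance, Design, Engineering
Removing duplicates leaves 6 unique value(s).

6 values:
Design
Engineering
Finance
Marketing
Research
Sales


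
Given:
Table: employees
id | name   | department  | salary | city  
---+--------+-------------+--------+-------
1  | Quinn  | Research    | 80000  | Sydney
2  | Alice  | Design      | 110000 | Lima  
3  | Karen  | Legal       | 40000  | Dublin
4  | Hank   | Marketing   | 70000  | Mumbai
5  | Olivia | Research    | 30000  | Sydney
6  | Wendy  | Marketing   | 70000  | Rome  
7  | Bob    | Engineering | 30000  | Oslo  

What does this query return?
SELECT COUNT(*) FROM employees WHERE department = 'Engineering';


Counting rows where department = 'Engineering'
  Bob -> MATCH


1


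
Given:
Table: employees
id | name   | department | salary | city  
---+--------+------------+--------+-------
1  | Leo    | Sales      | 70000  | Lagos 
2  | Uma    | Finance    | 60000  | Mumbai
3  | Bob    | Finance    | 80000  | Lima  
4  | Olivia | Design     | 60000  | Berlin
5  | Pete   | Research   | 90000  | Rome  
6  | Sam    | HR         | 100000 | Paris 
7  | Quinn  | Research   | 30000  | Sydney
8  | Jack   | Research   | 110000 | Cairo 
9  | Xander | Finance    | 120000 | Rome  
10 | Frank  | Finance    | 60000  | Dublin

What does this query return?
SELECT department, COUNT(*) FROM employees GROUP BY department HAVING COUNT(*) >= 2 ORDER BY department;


Groups with count >= 2:
  Finance: 4 -> PASS
  Research: 3 -> PASS
  Design: 1 -> filtered out
  HR: 1 -> filtered out
  Sales: 1 -> filtered out


2 groups:
Finance, 4
Research, 3
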